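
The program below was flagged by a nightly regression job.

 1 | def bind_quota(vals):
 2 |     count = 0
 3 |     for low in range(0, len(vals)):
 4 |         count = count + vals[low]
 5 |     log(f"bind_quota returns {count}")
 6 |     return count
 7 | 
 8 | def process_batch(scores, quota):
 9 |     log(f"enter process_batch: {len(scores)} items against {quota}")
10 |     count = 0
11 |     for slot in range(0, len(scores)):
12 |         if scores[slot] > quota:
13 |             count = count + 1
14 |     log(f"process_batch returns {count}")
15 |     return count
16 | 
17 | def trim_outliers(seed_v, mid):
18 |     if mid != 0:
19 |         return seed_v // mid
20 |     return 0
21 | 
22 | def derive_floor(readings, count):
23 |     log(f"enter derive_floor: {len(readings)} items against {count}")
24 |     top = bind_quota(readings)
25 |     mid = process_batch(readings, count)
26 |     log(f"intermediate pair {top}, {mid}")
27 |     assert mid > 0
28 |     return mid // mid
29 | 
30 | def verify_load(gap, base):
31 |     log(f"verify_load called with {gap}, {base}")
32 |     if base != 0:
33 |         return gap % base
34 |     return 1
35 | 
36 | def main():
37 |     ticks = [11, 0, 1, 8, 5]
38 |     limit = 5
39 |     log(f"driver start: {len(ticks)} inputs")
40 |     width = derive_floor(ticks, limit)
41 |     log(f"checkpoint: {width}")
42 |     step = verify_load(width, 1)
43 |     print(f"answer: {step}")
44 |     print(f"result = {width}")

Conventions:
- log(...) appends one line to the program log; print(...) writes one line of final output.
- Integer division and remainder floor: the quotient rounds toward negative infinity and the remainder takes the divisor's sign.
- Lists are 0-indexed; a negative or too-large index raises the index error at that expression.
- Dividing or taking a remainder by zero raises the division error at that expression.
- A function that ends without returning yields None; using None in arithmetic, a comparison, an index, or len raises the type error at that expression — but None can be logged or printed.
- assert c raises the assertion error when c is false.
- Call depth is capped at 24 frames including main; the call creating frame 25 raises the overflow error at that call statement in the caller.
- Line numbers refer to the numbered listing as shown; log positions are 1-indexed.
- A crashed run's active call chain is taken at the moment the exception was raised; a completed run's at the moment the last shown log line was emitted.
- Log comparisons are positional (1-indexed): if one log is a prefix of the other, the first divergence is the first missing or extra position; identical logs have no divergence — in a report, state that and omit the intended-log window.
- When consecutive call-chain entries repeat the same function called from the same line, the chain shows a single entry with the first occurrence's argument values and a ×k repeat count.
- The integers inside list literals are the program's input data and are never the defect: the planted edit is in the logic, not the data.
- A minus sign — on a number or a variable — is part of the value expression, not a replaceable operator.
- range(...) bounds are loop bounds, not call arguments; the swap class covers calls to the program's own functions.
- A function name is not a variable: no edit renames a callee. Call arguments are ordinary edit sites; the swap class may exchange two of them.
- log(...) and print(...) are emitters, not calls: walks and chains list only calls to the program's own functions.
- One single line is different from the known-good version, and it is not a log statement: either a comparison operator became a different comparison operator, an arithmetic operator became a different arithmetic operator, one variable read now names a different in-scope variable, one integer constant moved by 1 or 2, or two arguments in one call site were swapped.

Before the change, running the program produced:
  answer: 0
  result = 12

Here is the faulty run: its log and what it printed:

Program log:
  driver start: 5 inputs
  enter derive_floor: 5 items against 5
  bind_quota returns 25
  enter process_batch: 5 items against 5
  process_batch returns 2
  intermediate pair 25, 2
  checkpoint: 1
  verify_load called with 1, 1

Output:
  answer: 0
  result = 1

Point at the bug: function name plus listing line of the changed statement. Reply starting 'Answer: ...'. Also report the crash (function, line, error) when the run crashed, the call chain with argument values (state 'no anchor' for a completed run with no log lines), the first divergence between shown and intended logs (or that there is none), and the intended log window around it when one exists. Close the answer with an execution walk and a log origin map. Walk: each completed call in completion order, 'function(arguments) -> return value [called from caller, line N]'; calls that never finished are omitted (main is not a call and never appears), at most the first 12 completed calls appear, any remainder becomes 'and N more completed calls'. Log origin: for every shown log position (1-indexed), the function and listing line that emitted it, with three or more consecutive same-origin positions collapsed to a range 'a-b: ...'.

Answer: the defect is in derive_floor at line 28.
The tell: At log position 7 the runs split — shown 'checkpoint: 1', but the working version logs 'checkpoint: 12'.
Call chain: main -> verify_load(1, 1) (called at line 42).
First divergence: position 7 — shown 'checkpoint: 1', intended 'checkpoint: 12'.
Intended log window:
  5: process_batch returns 2
  6: intermediate pair 25, 2
  7: checkpoint: 12
  8: verify_load called with 12, 1
Execution walk:
  bind_quota([11, 0, 1, 8, 5]) -> 25  [called from derive_floor, line 24]
  process_batch([11, 0, 1, 8, 5], 5) -> 2  [called from derive_floor, line 25]
  derive_floor([11, 0, 1, 8, 5], 5) -> 1  [called from main, line 40]
  verify_load(1, 1) -> 0  [called from main, line 42]
Log origins:
  1: logged in main at line 39
  2: logged in derive_floor at line 23
  3: logged in bind_quota at line 5
  4: logged in process_batch at line 9
  5: logged in process_batch at line 14
  6: logged in derive_floor at line 26
  7: logged in main at line 41
  8: logged in verify_load at line 31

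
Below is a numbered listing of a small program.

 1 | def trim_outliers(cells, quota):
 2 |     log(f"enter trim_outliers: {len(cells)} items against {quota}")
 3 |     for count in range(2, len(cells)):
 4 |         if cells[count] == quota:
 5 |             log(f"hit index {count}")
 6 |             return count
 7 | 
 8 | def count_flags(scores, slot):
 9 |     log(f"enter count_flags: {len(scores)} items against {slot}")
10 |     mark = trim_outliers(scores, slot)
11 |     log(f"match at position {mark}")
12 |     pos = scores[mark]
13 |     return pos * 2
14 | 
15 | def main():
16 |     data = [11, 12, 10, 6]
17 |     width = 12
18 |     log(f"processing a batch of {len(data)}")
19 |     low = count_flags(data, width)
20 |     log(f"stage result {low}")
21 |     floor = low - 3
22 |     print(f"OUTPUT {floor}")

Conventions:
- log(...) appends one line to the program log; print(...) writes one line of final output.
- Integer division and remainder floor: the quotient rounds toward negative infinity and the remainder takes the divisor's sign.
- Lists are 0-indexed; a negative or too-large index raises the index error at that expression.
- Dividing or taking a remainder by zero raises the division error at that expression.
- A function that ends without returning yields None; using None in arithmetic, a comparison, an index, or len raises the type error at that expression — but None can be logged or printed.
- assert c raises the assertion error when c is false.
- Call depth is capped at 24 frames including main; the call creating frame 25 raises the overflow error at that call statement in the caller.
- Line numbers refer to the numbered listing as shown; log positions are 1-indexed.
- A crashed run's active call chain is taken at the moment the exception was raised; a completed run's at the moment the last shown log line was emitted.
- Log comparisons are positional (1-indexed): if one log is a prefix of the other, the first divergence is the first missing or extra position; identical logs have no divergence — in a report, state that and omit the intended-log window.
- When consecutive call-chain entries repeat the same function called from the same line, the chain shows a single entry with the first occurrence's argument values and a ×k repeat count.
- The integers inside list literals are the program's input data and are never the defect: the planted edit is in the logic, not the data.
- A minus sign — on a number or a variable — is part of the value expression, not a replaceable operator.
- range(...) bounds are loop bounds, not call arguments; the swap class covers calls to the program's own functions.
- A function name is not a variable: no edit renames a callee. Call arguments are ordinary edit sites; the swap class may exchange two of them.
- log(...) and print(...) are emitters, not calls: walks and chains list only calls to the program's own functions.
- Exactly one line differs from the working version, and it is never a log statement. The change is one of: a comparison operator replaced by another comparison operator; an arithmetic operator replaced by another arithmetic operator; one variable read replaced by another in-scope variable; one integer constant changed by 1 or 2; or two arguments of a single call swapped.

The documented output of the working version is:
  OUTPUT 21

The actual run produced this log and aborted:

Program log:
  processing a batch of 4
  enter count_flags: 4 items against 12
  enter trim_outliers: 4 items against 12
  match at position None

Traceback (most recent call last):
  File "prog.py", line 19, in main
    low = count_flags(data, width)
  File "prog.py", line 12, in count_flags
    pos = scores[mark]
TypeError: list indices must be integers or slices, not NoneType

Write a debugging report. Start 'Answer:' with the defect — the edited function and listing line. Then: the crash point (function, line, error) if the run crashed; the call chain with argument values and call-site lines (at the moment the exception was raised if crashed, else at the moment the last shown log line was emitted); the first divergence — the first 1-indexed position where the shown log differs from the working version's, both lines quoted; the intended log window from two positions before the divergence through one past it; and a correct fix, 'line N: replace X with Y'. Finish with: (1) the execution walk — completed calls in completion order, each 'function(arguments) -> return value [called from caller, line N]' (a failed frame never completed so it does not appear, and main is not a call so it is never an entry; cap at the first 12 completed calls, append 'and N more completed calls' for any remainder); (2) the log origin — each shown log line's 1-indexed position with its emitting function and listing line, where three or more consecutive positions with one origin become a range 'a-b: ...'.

Answer: the defect is in trim_outliers at line 3.
Core observation: Everything matches until log position 4, which reads 'match at position None' in place of 'hit index 1'.
Crash: count_flags, line 12, TypeError.
Call chain: main -> count_flags([11, 12, 10, 6], 12) (called at line 19).
First divergence: at position 4 the run shows 'match at position None' where the working version logs 'hit index 1'.
Intended log window:
  2: enter count_flags: 4 items against 12
  3: enter trim_outliers: 4 items against 12
  4: hit index 1
  5: match at position 1
Execution walk:
  trim_outliers([11, 12, 10, 6], 12) -> None  [called from count_flags, line 10]
Log line origins:
  1: logged in main at line 18
  2: logged in count_flags at line 9
  3: logged in trim_outliers at line 2
  4: logged in count_flags at line 11
A correct fix: line 3: replace `2` with `0`.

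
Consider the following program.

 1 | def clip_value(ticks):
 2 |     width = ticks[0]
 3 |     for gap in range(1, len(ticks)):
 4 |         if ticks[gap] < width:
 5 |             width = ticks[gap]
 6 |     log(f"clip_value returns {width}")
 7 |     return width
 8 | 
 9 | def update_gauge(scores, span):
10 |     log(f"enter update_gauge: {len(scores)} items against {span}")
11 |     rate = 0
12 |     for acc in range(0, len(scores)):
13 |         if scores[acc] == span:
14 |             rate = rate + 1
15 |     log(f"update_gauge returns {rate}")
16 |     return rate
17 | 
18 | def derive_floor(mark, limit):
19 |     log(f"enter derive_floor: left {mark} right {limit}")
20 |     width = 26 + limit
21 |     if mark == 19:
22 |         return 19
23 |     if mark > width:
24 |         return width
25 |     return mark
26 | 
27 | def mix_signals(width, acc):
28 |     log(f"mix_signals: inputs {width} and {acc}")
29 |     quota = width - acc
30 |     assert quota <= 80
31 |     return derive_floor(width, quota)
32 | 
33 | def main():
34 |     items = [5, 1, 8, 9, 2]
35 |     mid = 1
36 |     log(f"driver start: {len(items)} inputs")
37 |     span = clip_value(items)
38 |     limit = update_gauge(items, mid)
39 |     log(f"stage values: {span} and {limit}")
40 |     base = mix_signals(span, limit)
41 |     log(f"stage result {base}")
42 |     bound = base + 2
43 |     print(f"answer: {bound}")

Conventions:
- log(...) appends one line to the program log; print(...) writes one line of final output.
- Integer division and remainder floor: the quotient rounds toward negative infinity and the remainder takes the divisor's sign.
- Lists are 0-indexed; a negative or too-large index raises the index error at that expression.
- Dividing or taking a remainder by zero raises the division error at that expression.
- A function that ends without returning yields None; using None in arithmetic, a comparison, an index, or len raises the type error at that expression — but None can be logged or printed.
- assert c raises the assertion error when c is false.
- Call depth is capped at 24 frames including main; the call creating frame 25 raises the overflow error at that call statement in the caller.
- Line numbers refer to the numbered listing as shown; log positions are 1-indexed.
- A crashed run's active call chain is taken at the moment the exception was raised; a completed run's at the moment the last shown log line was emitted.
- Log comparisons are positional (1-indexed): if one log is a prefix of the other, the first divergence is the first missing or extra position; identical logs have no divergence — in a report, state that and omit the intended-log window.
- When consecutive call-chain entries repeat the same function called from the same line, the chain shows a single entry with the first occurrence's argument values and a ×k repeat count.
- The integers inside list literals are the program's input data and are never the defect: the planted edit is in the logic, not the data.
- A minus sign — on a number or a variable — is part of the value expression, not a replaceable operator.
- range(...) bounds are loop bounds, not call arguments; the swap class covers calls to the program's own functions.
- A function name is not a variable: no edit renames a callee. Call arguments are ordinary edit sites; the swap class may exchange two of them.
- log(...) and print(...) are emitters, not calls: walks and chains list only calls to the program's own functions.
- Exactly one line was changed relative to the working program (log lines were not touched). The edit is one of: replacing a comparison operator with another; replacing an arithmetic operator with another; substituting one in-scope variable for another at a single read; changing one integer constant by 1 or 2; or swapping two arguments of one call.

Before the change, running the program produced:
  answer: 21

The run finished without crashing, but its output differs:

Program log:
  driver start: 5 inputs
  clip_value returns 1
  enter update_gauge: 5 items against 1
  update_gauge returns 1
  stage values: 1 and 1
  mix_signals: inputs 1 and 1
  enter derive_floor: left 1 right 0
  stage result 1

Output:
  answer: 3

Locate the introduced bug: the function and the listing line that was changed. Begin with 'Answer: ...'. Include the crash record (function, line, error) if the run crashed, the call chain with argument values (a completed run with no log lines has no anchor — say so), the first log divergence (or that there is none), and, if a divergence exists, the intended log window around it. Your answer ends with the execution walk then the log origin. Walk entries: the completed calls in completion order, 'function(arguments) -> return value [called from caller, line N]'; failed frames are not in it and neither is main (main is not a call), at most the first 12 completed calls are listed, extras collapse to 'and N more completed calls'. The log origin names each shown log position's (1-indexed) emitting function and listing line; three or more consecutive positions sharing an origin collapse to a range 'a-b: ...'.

Answer: the defect is in derive_floor at line 21.
Key fact: The earliest visible damage is log position 8 — 'stage result 1' rather than the intended 'stage result 19'.
Call chain: main.
First divergence: position 8 — shown 'stage result 1', intended 'stage result 19'.
Intended log window:
  6: mix_signals: inputs 1 and 1
  7: enter derive_floor: left 1 right 0
  8: stage result 19
Execution walk:
  clip_value([5, 1, 8, 9, 2]) -> 1  [called from main, line 37]
  update_gauge([5, 1, 8, 9, 2], 1) -> 1  [called from main, line 38]
  derive_floor(1, 0) -> 1  [called from mix_signals, line 31]
  mix_signals(1, 1) -> 1  [called from main, line 40]
Log origins:
  1: logged in main at line 36
  2: logged in clip_value at line 6
  3: logged in update_gauge at line 10
  4: logged in update_gauge at line 15
  5: logged in main at line 39
  6: logged in mix_signals at line 28
  7: logged in derive_floor at line 19
  8: logged in main at line 41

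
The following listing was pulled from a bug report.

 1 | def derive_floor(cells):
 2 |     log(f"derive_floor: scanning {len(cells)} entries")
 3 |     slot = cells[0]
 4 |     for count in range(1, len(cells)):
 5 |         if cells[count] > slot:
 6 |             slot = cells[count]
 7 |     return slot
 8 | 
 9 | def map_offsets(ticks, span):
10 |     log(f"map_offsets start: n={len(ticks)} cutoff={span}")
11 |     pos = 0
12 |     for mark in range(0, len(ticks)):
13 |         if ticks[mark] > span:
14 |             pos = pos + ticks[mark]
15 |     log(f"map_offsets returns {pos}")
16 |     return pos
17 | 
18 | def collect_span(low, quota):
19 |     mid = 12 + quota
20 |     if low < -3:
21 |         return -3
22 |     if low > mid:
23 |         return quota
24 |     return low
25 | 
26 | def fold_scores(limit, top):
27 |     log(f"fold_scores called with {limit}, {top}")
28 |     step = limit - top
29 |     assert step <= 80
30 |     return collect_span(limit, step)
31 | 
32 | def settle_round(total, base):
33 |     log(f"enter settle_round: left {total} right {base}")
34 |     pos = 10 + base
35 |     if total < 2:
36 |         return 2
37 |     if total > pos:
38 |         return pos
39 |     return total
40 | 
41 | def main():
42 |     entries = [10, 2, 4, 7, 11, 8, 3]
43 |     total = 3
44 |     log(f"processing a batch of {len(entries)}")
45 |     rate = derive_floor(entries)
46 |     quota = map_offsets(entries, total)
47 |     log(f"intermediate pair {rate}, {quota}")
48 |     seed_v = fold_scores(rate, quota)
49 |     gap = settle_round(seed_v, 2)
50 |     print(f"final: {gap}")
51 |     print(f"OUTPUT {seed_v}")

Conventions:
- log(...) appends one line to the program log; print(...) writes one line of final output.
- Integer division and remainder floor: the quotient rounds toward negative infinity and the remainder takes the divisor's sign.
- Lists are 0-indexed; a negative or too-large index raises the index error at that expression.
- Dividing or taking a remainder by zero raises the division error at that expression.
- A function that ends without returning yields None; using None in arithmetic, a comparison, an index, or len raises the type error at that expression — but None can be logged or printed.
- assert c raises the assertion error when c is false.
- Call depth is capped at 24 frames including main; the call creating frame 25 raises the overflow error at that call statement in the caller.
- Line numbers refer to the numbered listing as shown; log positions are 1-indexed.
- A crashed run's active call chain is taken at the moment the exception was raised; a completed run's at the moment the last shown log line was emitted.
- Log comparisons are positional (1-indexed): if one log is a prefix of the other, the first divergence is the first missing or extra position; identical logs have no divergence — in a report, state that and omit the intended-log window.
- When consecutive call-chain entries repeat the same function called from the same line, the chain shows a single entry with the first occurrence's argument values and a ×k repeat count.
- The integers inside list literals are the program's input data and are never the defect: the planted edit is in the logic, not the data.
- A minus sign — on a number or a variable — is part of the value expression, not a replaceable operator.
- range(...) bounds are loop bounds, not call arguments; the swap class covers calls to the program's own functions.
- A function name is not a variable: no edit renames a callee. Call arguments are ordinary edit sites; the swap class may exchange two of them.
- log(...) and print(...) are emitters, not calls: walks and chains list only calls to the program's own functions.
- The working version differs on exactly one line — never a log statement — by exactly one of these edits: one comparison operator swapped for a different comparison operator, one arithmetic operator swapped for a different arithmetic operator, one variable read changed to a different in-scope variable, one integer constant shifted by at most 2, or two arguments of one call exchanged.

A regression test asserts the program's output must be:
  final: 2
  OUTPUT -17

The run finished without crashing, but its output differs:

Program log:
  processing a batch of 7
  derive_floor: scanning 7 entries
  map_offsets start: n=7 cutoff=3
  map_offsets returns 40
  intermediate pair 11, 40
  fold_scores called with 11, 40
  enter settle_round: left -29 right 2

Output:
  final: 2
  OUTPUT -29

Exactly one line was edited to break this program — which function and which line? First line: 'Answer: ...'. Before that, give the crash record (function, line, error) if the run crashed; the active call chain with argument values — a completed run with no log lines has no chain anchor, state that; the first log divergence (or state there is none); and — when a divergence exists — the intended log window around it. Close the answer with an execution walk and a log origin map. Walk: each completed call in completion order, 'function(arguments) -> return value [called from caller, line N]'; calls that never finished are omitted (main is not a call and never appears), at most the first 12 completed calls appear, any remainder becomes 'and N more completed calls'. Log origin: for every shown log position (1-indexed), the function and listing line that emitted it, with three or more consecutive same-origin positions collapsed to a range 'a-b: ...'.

Answer: the defect is in collect_span at line 23.
The tell: Log line 7 is where behavior first shows: 'enter settle_round: left -29 right 2' appears instead of 'enter settle_round: left -17 right 2'.
Call chain: main -> settle_round(-29, 2) (called at line 49).
First divergence: at position 7 the run shows 'enter settle_round: left -29 right 2' where the working version logs 'enter settle_round: left -17 right 2'.
Intended log window:
  5: intermediate pair 11, 40
  6: fold_scores called with 11, 40
  7: enter settle_round: left -17 right 2
Execution walk:
  derive_floor([10, 2, 4, 7, 11, 8, 3]) -> 11  [called from main, line 45]
  map_offsets([10, 2, 4, 7, 11, 8, 3], 3) -> 40  [called from main, line 46]
  collect_span(11, -29) -> -29  [called from fold_scores, line 30]
  fold_scores(11, 40) -> -29  [called from main, line 48]
  settle_round(-29, 2) -> 2  [called from main, line 49]
Log origin:
  1: logged in main at line 44
  2: logged in derive_floor at line 2
  3: logged in map_offsets at line 10
  4: logged in map_offsets at line 15
  5: logged in main at line 47
  6: logged in fold_scores at line 27
  7: logged in settle_round at line 33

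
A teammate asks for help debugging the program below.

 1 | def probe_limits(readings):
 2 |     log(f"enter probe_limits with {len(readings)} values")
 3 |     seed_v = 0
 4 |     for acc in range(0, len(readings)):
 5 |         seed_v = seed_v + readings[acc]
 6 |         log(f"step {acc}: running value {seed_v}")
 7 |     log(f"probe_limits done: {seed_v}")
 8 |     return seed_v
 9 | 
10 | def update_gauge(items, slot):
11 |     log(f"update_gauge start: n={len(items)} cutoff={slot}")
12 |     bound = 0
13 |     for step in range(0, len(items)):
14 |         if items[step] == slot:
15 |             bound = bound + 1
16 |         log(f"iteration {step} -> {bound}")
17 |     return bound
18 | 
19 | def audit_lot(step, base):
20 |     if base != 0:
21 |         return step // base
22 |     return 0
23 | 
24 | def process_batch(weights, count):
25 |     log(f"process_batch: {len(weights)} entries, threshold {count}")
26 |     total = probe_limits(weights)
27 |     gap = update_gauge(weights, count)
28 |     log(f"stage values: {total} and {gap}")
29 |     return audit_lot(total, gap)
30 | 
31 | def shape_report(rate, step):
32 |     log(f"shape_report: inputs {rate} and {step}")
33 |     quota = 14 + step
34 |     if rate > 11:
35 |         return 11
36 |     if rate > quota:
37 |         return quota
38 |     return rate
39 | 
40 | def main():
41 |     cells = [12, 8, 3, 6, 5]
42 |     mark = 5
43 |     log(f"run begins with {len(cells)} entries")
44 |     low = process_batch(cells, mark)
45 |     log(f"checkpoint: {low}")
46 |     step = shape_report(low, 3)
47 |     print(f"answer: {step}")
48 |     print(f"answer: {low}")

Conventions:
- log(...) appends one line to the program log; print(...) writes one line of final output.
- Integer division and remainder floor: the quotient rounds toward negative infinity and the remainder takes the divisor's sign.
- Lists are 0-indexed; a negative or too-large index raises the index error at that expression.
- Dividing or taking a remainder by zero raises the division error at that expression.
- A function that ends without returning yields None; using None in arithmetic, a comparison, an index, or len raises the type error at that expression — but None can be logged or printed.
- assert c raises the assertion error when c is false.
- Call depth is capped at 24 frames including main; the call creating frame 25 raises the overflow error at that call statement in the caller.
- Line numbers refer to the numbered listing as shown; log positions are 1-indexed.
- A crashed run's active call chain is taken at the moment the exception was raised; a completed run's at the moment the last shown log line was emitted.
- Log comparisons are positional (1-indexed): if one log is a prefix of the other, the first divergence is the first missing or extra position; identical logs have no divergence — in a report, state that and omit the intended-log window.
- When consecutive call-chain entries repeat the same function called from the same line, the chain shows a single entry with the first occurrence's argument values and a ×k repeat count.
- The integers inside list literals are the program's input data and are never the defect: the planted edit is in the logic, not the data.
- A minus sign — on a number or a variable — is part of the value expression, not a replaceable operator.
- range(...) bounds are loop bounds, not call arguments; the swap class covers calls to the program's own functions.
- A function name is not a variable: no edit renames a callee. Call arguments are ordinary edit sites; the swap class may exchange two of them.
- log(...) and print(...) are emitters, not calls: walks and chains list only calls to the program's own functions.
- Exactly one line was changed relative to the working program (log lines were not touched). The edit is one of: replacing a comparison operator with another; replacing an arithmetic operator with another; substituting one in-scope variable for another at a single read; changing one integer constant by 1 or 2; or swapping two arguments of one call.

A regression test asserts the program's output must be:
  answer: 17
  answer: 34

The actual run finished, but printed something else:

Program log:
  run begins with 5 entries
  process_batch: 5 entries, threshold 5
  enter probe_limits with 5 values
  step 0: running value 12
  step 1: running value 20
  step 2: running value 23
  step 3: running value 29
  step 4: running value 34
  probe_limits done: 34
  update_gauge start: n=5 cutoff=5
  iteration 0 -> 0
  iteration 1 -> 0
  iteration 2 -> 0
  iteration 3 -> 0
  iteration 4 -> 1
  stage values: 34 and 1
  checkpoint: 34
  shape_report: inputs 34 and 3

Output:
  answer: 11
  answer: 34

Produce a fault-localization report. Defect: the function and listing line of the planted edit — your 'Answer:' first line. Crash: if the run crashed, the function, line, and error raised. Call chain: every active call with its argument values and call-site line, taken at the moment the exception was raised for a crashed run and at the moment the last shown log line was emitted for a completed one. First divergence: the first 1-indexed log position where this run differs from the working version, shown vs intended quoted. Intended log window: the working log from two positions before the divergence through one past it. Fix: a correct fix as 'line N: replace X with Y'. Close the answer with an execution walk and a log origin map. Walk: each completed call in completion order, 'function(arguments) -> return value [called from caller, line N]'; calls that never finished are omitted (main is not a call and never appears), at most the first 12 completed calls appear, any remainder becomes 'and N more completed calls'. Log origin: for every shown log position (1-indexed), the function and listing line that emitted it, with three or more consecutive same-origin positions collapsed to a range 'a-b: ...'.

Answer: the defect is in shape_report at line 34.
Key fact: Log streams are identical — the defect surfaces only in the printed output.
Call chain: main -> shape_report(34, 3) (called at line 46).
First divergence: none — the logs agree in full.
Execution walk:
  probe_limits([12, 8, 3, 6, 5]) -> 34  [called from process_batch, line 26]
  update_gauge([12, 8, 3, 6, 5], 5) -> 1  [called from process_batch, line 27]
  audit_lot(34, 1) -> 34  [called from process_batch, line 29]
  process_batch([12, 8, 3, 6, 5], 5) -> 34  [called from main, line 44]
  shape_report(34, 3) -> 11  [called from main, line 46]
Log line origins:
  1 — main, line 43
  2 — process_batch, line 25
  3 — probe_limits, line 2
  4-8 — probe_limits, line 6
  9 — probe_limits, line 7
  10 — update_gauge, line 11
  11-15 — update_gauge, line 16
  16 — process_batch, line 28
  17 — main, line 45
  18 — shape_report, line 32
A correct fix: line 34: replace `>` with `<`.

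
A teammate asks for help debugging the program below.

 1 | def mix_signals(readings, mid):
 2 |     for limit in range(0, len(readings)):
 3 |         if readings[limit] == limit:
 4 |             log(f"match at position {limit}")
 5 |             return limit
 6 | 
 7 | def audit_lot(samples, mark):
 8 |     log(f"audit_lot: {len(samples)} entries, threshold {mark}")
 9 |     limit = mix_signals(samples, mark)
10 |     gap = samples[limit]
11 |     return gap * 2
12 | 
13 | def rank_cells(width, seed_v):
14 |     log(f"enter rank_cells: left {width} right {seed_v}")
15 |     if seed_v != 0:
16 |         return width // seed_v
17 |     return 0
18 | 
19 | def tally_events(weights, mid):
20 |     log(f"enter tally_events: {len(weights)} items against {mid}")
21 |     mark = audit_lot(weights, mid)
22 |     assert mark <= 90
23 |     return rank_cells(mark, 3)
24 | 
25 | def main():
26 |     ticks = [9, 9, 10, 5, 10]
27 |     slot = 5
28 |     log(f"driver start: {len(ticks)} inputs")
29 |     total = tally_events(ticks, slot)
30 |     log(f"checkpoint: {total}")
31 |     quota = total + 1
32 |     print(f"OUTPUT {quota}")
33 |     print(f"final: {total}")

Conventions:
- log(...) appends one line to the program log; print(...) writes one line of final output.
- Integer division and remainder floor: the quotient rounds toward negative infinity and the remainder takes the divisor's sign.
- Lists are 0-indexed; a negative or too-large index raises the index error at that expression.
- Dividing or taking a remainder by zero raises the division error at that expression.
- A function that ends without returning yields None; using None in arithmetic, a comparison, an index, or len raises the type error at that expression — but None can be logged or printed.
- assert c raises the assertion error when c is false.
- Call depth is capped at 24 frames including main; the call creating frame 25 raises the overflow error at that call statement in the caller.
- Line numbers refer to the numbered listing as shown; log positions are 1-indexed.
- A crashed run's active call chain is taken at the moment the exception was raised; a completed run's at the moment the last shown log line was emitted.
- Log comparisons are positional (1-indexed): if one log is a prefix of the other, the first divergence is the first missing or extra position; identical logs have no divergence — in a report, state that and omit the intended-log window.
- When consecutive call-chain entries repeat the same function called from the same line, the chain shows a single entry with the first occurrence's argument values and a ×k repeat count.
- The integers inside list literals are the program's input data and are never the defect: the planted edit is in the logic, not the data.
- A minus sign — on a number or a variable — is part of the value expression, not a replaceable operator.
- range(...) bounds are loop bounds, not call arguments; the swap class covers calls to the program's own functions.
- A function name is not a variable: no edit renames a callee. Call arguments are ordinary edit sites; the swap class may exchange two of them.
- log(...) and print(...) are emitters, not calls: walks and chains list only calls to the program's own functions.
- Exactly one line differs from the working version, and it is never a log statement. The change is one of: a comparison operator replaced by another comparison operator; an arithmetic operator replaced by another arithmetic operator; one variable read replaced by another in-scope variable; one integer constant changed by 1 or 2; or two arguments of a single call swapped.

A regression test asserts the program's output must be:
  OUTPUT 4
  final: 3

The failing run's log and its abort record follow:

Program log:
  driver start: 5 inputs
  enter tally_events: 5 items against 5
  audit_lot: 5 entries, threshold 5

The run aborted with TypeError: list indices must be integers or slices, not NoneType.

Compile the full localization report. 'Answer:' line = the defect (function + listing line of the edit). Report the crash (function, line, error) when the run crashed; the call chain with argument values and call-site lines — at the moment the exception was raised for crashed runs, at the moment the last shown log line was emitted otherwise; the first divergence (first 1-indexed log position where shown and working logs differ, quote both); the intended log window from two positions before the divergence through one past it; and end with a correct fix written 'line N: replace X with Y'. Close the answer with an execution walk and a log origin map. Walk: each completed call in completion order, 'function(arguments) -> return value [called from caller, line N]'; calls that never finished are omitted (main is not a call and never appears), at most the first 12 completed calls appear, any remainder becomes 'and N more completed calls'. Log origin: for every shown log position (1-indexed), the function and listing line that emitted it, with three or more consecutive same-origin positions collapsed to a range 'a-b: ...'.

Answer: the defect is in mix_signals at line 3.
Key observation: Only 3 log lines were emitted before the run died; the intended continuation was 'match at position 3'.
Crash: audit_lot, line 10, TypeError.
Call chain: main -> tally_events([9, 9, 10, 5, 10], 5) (called at line 29) -> audit_lot([9, 9, 10, 5, 10], 5) (called at line 21).
First divergence: position 4 — after 3 matching lines the faulty run goes silent; intended next line 'match at position 3'.
Intended log window:
  2: enter tally_events: 5 items against 5
  3: audit_lot: 5 entries, threshold 5
  4: match at position 3
  5: enter rank_cells: left 10 right 3
Execution walk:
  mix_signals([9, 9, 10, 5, 10], 5) -> None  [called from audit_lot, line 9]
Origin of each log line:
  1: logged in main at line 28
  2: logged in tally_events at line 20
  3: logged in audit_lot at line 8
A correct fix: line 3: replace `readings[limit] == limit` with `readings[limit] == mid`.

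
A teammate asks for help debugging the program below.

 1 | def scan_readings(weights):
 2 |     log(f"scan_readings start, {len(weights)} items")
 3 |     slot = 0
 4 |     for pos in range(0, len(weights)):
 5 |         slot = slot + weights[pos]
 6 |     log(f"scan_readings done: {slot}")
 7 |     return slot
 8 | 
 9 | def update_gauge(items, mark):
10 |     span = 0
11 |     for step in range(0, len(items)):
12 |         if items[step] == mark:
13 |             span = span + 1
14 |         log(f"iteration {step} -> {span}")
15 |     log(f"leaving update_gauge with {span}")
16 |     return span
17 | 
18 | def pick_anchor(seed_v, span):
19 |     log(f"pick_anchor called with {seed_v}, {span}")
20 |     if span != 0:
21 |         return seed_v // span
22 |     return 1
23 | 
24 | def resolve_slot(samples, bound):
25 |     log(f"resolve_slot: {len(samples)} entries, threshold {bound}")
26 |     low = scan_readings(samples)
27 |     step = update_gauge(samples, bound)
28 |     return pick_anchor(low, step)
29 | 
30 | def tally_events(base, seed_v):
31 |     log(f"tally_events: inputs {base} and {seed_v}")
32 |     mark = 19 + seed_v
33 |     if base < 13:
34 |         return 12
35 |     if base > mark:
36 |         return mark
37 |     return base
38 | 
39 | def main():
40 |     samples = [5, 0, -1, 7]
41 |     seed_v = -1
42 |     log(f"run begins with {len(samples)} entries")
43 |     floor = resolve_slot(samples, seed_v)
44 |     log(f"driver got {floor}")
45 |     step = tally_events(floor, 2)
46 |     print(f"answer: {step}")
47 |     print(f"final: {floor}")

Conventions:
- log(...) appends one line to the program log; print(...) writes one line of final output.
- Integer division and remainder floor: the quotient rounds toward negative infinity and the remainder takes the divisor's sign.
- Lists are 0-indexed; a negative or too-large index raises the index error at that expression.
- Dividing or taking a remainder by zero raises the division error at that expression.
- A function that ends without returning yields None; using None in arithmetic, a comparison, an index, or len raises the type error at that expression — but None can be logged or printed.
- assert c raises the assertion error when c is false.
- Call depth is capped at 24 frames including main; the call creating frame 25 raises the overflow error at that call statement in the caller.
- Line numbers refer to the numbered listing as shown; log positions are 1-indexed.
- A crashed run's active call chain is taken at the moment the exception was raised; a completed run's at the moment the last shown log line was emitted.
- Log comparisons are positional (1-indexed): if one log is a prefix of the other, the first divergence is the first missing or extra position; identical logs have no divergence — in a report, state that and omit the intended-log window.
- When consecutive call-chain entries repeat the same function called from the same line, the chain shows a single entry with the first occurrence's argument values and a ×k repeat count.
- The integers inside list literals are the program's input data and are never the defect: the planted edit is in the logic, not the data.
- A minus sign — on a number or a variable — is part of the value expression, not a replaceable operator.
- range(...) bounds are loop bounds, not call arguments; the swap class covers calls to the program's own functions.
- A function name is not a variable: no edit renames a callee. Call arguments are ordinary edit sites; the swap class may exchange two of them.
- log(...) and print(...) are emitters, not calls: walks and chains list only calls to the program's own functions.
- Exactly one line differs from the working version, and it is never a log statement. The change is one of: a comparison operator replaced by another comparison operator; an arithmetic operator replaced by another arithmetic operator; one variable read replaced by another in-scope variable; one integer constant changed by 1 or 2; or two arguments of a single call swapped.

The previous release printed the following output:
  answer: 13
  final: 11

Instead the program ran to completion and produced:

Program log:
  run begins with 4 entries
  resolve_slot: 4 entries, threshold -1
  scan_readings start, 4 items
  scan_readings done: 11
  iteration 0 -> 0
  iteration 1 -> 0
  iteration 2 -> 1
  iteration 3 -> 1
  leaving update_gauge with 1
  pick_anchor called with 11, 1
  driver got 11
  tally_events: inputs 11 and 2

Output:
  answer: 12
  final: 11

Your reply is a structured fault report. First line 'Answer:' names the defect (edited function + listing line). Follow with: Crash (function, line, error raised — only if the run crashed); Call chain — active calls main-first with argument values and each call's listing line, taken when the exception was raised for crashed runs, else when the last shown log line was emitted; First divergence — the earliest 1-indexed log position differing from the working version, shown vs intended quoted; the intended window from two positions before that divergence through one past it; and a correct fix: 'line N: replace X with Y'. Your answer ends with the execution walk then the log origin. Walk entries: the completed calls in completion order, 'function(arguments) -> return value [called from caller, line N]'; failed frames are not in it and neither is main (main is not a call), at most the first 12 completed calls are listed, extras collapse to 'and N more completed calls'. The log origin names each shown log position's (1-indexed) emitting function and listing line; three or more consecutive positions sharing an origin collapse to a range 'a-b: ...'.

Answer: the defect is in tally_events at line 34.
Core observation: No log line changed; the fault shows up purely in the output.
Call chain: main -> tally_events(11, 2) (called at line 45).
First divergence: none — the logs agree in full.
Execution walk:
  scan_readings([5, 0, -1, 7]) -> 11  [called from resolve_slot, line 26]
  update_gauge([5, 0, -1, 7], -1) -> 1  [called from resolve_slot, line 27]
  pick_anchor(11, 1) -> 11  [called from resolve_slot, line 28]
  resolve_slot([5, 0, -1, 7], -1) -> 11  [called from main, line 43]
  tally_events(11, 2) -> 12  [called from main, line 45]
Log origins:
  1: logged in main at line 42
  2: logged in resolve_slot at line 25
  3: logged in scan_readings at line 2
  4: logged in scan_readings at line 6
  5-8: logged in update_gauge at line 14
  9: logged in update_gauge at line 15
  10: logged in pick_anchor at line 19
  11: logged in main at line 44
  12: logged in tally_events at line 31
A correct fix: line 34: replace `12` with `13`.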